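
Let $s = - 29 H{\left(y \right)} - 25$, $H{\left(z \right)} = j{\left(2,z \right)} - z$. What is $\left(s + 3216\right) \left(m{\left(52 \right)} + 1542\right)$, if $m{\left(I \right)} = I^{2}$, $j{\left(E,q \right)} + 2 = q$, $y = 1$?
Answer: $13795254$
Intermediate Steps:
$j{\left(E,q \right)} = -2 + q$
$H{\left(z \right)} = -2$ ($H{\left(z \right)} = \left(-2 + z\right) - z = -2$)
$s = 33$ ($s = \left(-29\right) \left(-2\right) - 25 = 58 - 25 = 33$)
$\left(s + 3216\right) \left(m{\left(52 \right)} + 1542\right) = \left(33 + 3216\right) \left(52^{2} + 1542\right) = 3249 \left(2704 + 1542\right) = 3249 \cdot 4246 = 13795254$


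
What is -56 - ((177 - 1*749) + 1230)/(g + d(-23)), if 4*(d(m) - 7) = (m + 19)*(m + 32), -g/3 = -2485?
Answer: -418026/7453 ≈ -56.088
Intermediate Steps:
g = 7455 (g = -3*(-2485) = 7455)
d(m) = 7 + (19 + m)*(32 + m)/4 (d(m) = 7 + ((m + 19)*(m + 32))/4 = 7 + ((19 + m)*(32 + m))/4 = 7 + (19 + m)*(32 + m)/4)
-56 - ((177 - 1*749) + 1230)/(g + d(-23)) = -56 - ((177 - 1*749) + 1230)/(7455 + (159 + (¼)*(-23)² + (51/4)*(-23))) = -56 - ((177 - 749) + 1230)/(7455 + (159 + (¼)*529 - 1173/4)) = -56 - (-572 + 1230)/(7455 + (159 + 529/4 - 1173/4)) = -56 - 658/(7455 - 2) = -56 - 658/7453 = -418026/7453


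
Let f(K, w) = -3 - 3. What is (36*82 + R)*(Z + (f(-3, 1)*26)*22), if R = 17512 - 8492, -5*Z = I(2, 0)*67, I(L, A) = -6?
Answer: -200626776/5 ≈ -4.0125e+7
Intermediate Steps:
f(K, w) = -6
Z = 402/5 (Z = -(-6)*67/5 = -⅕*(-402) = 402/5 ≈ 80.400)
R = 9020
(36*82 + R)*(Z + (f(-3, 1)*26)*22) = (36*82 + 9020)*(402/5 - 6*26*22) = (2952 + 9020)*(402/5 - 156*22) = 11972*(402/5 - 3432) = 11972*(-16758/5) = -200626776/5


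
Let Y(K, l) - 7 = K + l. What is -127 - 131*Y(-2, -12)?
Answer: 790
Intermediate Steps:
Y(K, l) = 7 + K + l (Y(K, l) = 7 + (K + l) = 7 + K + l)
-127 - 131*Y(-2, -12) = -127 - 131*(7 - 2 - 12) = -127 - 131*(-7) = -127 + 917 = 790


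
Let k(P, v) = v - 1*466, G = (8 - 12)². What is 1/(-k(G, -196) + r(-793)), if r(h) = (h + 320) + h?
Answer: -1/604 ≈ -0.0016556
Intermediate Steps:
G = 16 (G = (-4)² = 16)
k(P, v) = -466 + v (k(P, v) = v - 466 = -466 + v)
r(h) = 320 + 2*h (r(h) = (320 + h) + h = 320 + 2*h)
1/(-k(G, -196) + r(-793)) = 1/(-(-466 - 196) + (320 + 2*(-793))) = 1/(-1*(-662) + (320 - 1586)) = 1/(662 - 1266) = 1/(-604) = -1/604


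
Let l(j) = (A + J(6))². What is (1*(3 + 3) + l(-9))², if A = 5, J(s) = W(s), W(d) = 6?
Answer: 16129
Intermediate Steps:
J(s) = 6
l(j) = 121 (l(j) = (5 + 6)² = 11² = 121)
(1*(3 + 3) + l(-9))² = (1*(3 + 3) + 121)² = (1*6 + 121)² = (6 + 121)² = 127² = 16129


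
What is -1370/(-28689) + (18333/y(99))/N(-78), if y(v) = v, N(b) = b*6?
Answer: -5709637/16410108 ≈ -0.34793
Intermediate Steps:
N(b) = 6*b
-1370/(-28689) + (18333/y(99))/N(-78) = -1370/(-28689) + (18333/99)/((6*(-78))) = -1370*(-1/28689) + (18333*(1/99))/(-468) = 1370/28689 + (2037/11)*(-1/468) = 1370/28689 - 679/1716 = -5709637/16410108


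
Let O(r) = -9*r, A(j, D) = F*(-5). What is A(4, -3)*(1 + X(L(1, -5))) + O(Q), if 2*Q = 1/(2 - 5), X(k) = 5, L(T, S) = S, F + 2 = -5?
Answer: 423/2 ≈ 211.50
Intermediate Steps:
F = -7 (F = -2 - 5 = -7)
A(j, D) = 35 (A(j, D) = -7*(-5) = 35)
Q = -1/6 (Q = 1/(2*(2 - 5)) = (1/2)/(-3) = (1/2)*(-1/3) = -1/6 ≈ -0.16667)
A(4, -3)*(1 + X(L(1, -5))) + O(Q) = 35*(1 + 5) - 9*(-1/6) = 35*6 + 3/2 = 210 + 3/2 = 423/2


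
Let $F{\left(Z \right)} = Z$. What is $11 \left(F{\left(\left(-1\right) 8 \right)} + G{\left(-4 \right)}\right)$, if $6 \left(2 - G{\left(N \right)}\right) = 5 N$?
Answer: $- \frac{88}{3} \approx -29.333$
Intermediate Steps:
$G{\left(N \right)} = 2 - \frac{5 N}{6}$
$11 \left(F{\left(\left(-1\right) 8 \right)} + G{\left(-4 \right)}\right) = 11 \left(\left(-1\right) 8 + \left(2 - - \frac{10}{3}\right)\right) = 11 \left(-8 + \left(2 + \frac{10}{3}\right)\right) = 11 \left(-8 + \frac{16}{3}\right) = 11 \left(- \frac{8}{3}\right) = - \frac{88}{3}$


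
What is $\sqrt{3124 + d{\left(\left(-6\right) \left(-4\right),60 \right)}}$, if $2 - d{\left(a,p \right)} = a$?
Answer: $\sqrt{3102} \approx 55.696$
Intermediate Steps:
$d{\left(a,p \right)} = 2 - a$
$\sqrt{3124 + d{\left(\left(-6\right) \left(-4\right),60 \right)}} = \sqrt{3124 + \left(2 - \left(-6\right) \left(-4\right)\right)} = \sqrt{3124 + \left(2 - 24\right)} = \sqrt{3124 - 22} = \sqrt{3102}$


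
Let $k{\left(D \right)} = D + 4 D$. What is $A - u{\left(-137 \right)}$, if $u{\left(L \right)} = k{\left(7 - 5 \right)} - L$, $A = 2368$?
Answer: $2221$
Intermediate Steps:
$k{\left(D \right)} = 5 D$
$u{\left(L \right)} = 10 - L$ ($u{\left(L \right)} = 5 \left(7 - 5\right) - L = 5 \cdot 2 - L = 10 - L$)
$A - u{\left(-137 \right)} = 2368 - \left(10 - -137\right) = 2368 - \left(10 + 137\right) = 2368 - 147 = 2221$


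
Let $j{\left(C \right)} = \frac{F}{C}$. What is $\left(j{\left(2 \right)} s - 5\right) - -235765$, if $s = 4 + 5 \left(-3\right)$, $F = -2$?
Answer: $235771$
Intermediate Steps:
$s = -11$ ($s = 4 - 15 = -11$)
$j{\left(C \right)} = - \frac{2}{C}$
$\left(j{\left(2 \right)} s - 5\right) - -235765 = \left(- \frac{2}{2} \left(-11\right) - 5\right) - -235765 = \left(\left(-2\right) \frac{1}{2} \left(-11\right) - 5\right) + 235765 = \left(\left(-1\right) \left(-11\right) - 5\right) + 235765 = \left(11 - 5\right) + 235765 = 6 + 235765 = 235771$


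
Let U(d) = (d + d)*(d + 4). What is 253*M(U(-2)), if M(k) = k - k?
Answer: 0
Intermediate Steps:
U(d) = 2*d*(4 + d) (U(d) = (2*d)*(4 + d) = 2*d*(4 + d))
M(k) = 0
253*M(U(-2)) = 253*0 = 0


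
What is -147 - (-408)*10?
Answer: 3933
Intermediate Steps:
-147 - (-408)*10 = -147 - 51*(-80) = -147 + 4080 = 3933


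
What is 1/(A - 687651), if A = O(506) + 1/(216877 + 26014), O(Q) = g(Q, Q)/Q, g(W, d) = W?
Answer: -242891/167023996149 ≈ -1.4542e-6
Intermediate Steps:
O(Q) = 1 (O(Q) = Q/Q = 1)
A = 242892/242891 (A = 1 + 1/(216877 + 26014) = 1 + 1/242891 = 242892/242891 ≈ 1.0000)
1/(A - 687651) = 1/(242892/242891 - 687651) = 1/(-167023996149/242891) = -242891/167023996149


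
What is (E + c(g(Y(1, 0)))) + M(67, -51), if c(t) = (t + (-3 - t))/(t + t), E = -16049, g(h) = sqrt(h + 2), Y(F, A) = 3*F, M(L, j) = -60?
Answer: -16109 - 3*sqrt(5)/10 ≈ -16110.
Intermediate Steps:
g(h) = sqrt(2 + h)
c(t) = -3/(2*t) (c(t) = -3*1/(2*t) = -3/(2*t))
(E + c(g(Y(1, 0)))) + M(67, -51) = (-16049 - 3/(2*sqrt(2 + 3*1))) - 60 = (-16049 - 3/(2*sqrt(2 + 3))) - 60 = (-16049 - 3*sqrt(5)/5/2) - 60 = (-16049 - 3*sqrt(5)/10) - 60 = -16109 - 3*sqrt(5)/10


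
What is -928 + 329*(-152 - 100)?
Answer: -83836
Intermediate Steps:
-928 + 329*(-152 - 100) = -928 + 329*(-252) = -928 - 82908 = -83836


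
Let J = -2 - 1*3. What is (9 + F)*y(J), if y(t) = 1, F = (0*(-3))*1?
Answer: 9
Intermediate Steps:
F = 0 (F = 0*1 = 0)
J = -5 (J = -2 - 3 = -5)
(9 + F)*y(J) = (9 + 0)*1 = 9*1 = 9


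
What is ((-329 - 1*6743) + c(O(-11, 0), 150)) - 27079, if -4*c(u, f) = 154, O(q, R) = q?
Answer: -68379/2 ≈ -34190.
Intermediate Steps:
c(u, f) = -77/2 (c(u, f) = -¼*154 = -77/2)
((-329 - 1*6743) + c(O(-11, 0), 150)) - 27079 = ((-329 - 1*6743) - 77/2) - 27079 = ((-329 - 6743) - 77/2) - 27079 = (-7072 - 77/2) - 27079 = -14221/2 - 27079 = -68379/2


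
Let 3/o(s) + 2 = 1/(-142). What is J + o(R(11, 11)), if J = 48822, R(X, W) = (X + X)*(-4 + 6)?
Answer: 4637948/95 ≈ 48821.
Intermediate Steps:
R(X, W) = 4*X (R(X, W) = (2*X)*2 = 4*X)
o(s) = -142/95 (o(s) = 3/(-2 + 1/(-142)) = 3/(-2 - 1/142) = 3/(-285/142) = 3*(-142/285) = -142/95)
J + o(R(11, 11)) = 48822 - 142/95 = 4637948/95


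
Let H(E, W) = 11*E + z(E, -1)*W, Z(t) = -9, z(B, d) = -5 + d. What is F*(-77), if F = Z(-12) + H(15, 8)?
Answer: -8316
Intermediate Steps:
H(E, W) = -6*W + 11*E (H(E, W) = 11*E + (-5 - 1)*W = 11*E - 6*W = -6*W + 11*E)
F = 108 (F = -9 + (-6*8 + 11*15) = -9 + (-48 + 165) = -9 + 117 = 108)
F*(-77) = 108*(-77) = -8316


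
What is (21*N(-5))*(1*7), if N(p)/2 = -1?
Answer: -294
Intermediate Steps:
N(p) = -2 (N(p) = 2*(-1) = -2)
(21*N(-5))*(1*7) = (21*(-2))*(1*7) = -42*7 = -294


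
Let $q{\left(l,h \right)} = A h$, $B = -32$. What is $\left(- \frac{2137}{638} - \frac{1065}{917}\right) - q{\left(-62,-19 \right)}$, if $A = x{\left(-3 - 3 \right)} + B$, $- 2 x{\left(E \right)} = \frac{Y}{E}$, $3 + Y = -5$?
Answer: $- \frac{1097272949}{1755138} \approx -625.18$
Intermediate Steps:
$Y = -8$ ($Y = -3 - 5 = -8$)
$x{\left(E \right)} = \frac{4}{E}$ ($x{\left(E \right)} = - \frac{\left(-8\right) \frac{1}{E}}{2} = \frac{4}{E}$)
$A = - \frac{98}{3}$ ($A = \frac{4}{-3 - 3} - 32 = \frac{4}{-6} - 32 = 4 \left(- \frac{1}{6}\right) - 32 = - \frac{2}{3} - 32 = - \frac{98}{3} \approx -32.667$)
$q{\left(l,h \right)} = - \frac{98 h}{3}$
$\left(- \frac{2137}{638} - \frac{1065}{917}\right) - q{\left(-62,-19 \right)} = \left(- \frac{2137}{638} - \frac{1065}{917}\right) - \left(- \frac{98}{3}\right) \left(-19\right) = \left(\left(-2137\right) \frac{1}{638} - \frac{1065}{917}\right) - \frac{1862}{3} = \left(- \frac{2137}{638} - \frac{1065}{917}\right) - \frac{1862}{3} = - \frac{2639099}{585046} - \frac{1862}{3} = - \frac{1097272949}{1755138}$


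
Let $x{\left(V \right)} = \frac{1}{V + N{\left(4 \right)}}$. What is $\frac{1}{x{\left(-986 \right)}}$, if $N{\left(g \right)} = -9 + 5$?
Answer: $-990$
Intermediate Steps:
$N{\left(g \right)} = -4$
$x{\left(V \right)} = \frac{1}{-4 + V}$ ($x{\left(V \right)} = \frac{1}{V - 4} = \frac{1}{-4 + V}$)
$\frac{1}{x{\left(-986 \right)}} = \frac{1}{\frac{1}{-4 - 986}} = \frac{1}{\frac{1}{-990}} = \frac{1}{- \frac{1}{990}} = -990$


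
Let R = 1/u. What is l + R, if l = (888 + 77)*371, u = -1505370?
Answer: 538945040549/1505370 ≈ 3.5802e+5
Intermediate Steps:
R = -1/1505370 (R = 1/(-1505370) = -1/1505370 ≈ -6.6429e-7)
l = 358015 (l = 965*371 = 358015)
l + R = 358015 - 1/1505370 = 538945040549/1505370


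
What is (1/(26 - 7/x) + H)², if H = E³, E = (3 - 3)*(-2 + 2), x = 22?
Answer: 484/319225 ≈ 0.0015162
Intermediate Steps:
E = 0 (E = 0*0 = 0)
H = 0 (H = 0³ = 0)
(1/(26 - 7/x) + H)² = (1/(26 - 7/22) + 0)² = (1/(565/22) + 0)² = (22/565 + 0)² = (22/565)² = 484/319225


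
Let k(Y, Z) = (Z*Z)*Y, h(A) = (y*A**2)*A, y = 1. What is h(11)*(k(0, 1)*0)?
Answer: 0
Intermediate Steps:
h(A) = A**3 (h(A) = (1*A**2)*A = A**2*A = A**3)
k(Y, Z) = Y*Z**2 (k(Y, Z) = Z**2*Y = Y*Z**2)
h(11)*(k(0, 1)*0) = 11**3*((0*1**2)*0) = 1331*((0*1)*0) = 1331*(0*0) = 1331*0 = 0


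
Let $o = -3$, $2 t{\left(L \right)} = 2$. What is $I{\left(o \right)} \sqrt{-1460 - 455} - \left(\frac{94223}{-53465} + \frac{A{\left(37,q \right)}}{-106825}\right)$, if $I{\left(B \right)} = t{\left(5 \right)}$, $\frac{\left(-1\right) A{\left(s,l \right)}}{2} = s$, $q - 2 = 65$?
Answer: $\frac{2012283113}{1142279725} + i \sqrt{1915} \approx 1.7616 + 43.761 i$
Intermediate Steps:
$q = 67$ ($q = 2 + 65 = 67$)
$t{\left(L \right)} = 1$ ($t{\left(L \right)} = \frac{1}{2} \cdot 2 = 1$)
$A{\left(s,l \right)} = - 2 s$
$I{\left(B \right)} = 1$
$I{\left(o \right)} \sqrt{-1460 - 455} - \left(\frac{94223}{-53465} + \frac{A{\left(37,q \right)}}{-106825}\right) = 1 \sqrt{-1460 - 455} - \left(\frac{94223}{-53465} + \frac{\left(-2\right) 37}{-106825}\right) = 1 \sqrt{-1915} - \left(94223 \left(- \frac{1}{53465}\right) - - \frac{74}{106825}\right) = 1 i \sqrt{1915} - \left(- \frac{94223}{53465} + \frac{74}{106825}\right) = i \sqrt{1915} - - \frac{2012283113}{1142279725} = i \sqrt{1915} + \frac{2012283113}{1142279725} = \frac{2012283113}{1142279725} + i \sqrt{1915}$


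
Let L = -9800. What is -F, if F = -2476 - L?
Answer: -7324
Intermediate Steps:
F = 7324 (F = -2476 - 1*(-9800) = -2476 + 9800 = 7324)
-F = -1*7324 = -7324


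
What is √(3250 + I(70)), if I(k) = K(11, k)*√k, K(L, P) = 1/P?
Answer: √(15925000 + 70*√70)/70 ≈ 57.010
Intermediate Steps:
I(k) = k^(-½) (I(k) = √k/k = k^(-½))
√(3250 + I(70)) = √(3250 + 70^(-½)) = √(3250 + √70/70)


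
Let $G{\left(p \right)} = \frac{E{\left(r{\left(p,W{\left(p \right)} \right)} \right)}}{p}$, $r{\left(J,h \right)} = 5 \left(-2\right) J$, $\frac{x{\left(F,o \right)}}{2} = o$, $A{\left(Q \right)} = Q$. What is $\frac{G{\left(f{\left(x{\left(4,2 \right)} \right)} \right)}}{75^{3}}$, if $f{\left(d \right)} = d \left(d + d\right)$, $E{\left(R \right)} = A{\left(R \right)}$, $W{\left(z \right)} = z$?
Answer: $- \frac{2}{84375} \approx -2.3704 \cdot 10^{-5}$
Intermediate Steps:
$x{\left(F,o \right)} = 2 o$
$r{\left(J,h \right)} = - 10 J$
$E{\left(R \right)} = R$
$f{\left(d \right)} = 2 d^{2}$ ($f{\left(d \right)} = d 2 d = 2 d^{2}$)
$G{\left(p \right)} = -10$ ($G{\left(p \right)} = \frac{\left(-10\right) p}{p} = -10$)
$\frac{G{\left(f{\left(x{\left(4,2 \right)} \right)} \right)}}{75^{3}} = - \frac{10}{75^{3}} = - \frac{10}{421875} = \left(-10\right) \frac{1}{421875} = - \frac{2}{84375}$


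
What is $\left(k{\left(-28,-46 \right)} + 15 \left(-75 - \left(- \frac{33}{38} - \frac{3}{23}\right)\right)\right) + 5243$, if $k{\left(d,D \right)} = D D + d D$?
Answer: $\frac{6587323}{874} \approx 7537.0$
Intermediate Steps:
$k{\left(d,D \right)} = D^{2} + D d$
$\left(k{\left(-28,-46 \right)} + 15 \left(-75 - \left(- \frac{33}{38} - \frac{3}{23}\right)\right)\right) + 5243 = \left(- 46 \left(-46 - 28\right) + 15 \left(-75 - \left(- \frac{33}{38} - \frac{3}{23}\right)\right)\right) + 5243 = \left(\left(-46\right) \left(-74\right) + 15 \left(-75 - - \frac{873}{874}\right)\right) + 5243 = \left(3404 + 15 \left(-75 + \left(\frac{33}{38} + \frac{3}{23}\right)\right)\right) + 5243 = \left(3404 + 15 \left(-75 + \frac{873}{874}\right)\right) + 5243 = \left(3404 + 15 \left(- \frac{64677}{874}\right)\right) + 5243 = \left(3404 - \frac{970155}{874}\right) + 5243 = \frac{2004941}{874} + 5243 = \frac{6587323}{874}$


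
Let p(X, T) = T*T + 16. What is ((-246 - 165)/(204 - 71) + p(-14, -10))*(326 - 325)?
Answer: 15017/133 ≈ 112.91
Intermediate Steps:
p(X, T) = 16 + T² (p(X, T) = T² + 16 = 16 + T²)
((-246 - 165)/(204 - 71) + p(-14, -10))*(326 - 325) = ((-246 - 165)/(204 - 71) + (16 + (-10)²))*(326 - 325) = (-411/133 + (16 + 100))*1 = (-411*1/133 + 116)*1 = (-411/133 + 116)*1 = (15017/133)*1 = 15017/133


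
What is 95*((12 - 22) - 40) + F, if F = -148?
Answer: -4898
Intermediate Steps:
95*((12 - 22) - 40) + F = 95*((12 - 22) - 40) - 148 = 95*(-10 - 40) - 148 = 95*(-50) - 148 = -4750 - 148 = -4898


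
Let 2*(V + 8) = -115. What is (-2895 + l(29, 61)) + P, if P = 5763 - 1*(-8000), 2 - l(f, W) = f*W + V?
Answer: 18333/2 ≈ 9166.5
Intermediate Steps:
V = -131/2 (V = -8 + (1/2)*(-115) = -8 - 115/2 = -131/2 ≈ -65.500)
l(f, W) = 135/2 - W*f (l(f, W) = 2 - (f*W - 131/2) = 2 - (W*f - 131/2) = 2 - (-131/2 + W*f) = 2 + (131/2 - W*f) = 135/2 - W*f)
P = 13763 (P = 5763 + 8000 = 13763)
(-2895 + l(29, 61)) + P = (-2895 + (135/2 - 1*61*29)) + 13763 = (-2895 + (135/2 - 1769)) + 13763 = (-2895 - 3403/2) + 13763 = -9193/2 + 13763 = 18333/2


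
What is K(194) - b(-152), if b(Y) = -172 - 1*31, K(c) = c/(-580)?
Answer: 58773/290 ≈ 202.67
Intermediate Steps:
K(c) = -c/580 (K(c) = c*(-1/580) = -c/580)
b(Y) = -203 (b(Y) = -172 - 31 = -203)
K(194) - b(-152) = -1/580*194 - 1*(-203) = -97/290 + 203 = 58773/290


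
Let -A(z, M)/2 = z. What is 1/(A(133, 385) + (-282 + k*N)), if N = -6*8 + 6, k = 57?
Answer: -1/2942 ≈ -0.00033990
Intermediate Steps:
A(z, M) = -2*z
N = -42 (N = -48 + 6 = -42)
1/(A(133, 385) + (-282 + k*N)) = 1/(-2*133 + (-282 + 57*(-42))) = 1/(-266 + (-282 - 2394)) = 1/(-266 - 2676) = 1/(-2942) = -1/2942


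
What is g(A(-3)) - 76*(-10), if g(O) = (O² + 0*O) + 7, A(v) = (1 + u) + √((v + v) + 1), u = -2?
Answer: 763 - 2*I*√5 ≈ 763.0 - 4.4721*I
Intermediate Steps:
A(v) = -1 + √(1 + 2*v) (A(v) = (1 - 2) + √((v + v) + 1) = -1 + √(2*v + 1) = -1 + √(1 + 2*v))
g(O) = 7 + O² (g(O) = (O² + 0) + 7 = O² + 7 = 7 + O²)
g(A(-3)) - 76*(-10) = (7 + (-1 + √(1 + 2*(-3)))²) - 76*(-10) = (7 + (-1 + √(1 - 6))²) + 760 = (7 + (-1 + √(-5))²) + 760 = (7 + (-1 + I*√5)²) + 760 = 767 + (-1 + I*√5)²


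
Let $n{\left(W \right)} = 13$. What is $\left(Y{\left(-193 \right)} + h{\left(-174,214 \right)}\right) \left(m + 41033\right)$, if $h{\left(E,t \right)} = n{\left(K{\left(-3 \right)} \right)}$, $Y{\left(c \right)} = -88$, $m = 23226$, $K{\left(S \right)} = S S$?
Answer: $-4819425$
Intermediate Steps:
$K{\left(S \right)} = S^{2}$
$h{\left(E,t \right)} = 13$
$\left(Y{\left(-193 \right)} + h{\left(-174,214 \right)}\right) \left(m + 41033\right) = \left(-88 + 13\right) \left(23226 + 41033\right) = \left(-75\right) 64259 = -4819425$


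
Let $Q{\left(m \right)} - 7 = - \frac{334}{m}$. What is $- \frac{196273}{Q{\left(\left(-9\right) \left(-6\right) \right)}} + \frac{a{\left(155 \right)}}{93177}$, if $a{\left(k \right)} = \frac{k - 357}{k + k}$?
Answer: $- \frac{6957801928237}{28884870} \approx -2.4088 \cdot 10^{5}$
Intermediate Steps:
$Q{\left(m \right)} = 7 - \frac{334}{m}$
$a{\left(k \right)} = \frac{-357 + k}{2 k}$
$- \frac{196273}{Q{\left(\left(-9\right) \left(-6\right) \right)}} + \frac{a{\left(155 \right)}}{93177} = - \frac{196273}{7 - \frac{334}{\left(-9\right) \left(-6\right)}} + \frac{\frac{1}{2} \cdot \frac{1}{155} \left(-357 + 155\right)}{93177} = - \frac{196273}{7 - \frac{334}{54}} + \frac{1}{2} \cdot \frac{1}{155} \left(-202\right) \frac{1}{93177} = - \frac{196273}{7 - \frac{167}{27}} - \frac{101}{14442435} = - \frac{196273}{\frac{22}{27}} - \frac{101}{14442435} = \left(-196273\right) \frac{27}{22} - \frac{101}{14442435} = - \frac{481761}{2} - \frac{101}{14442435} = - \frac{6957801928237}{28884870}$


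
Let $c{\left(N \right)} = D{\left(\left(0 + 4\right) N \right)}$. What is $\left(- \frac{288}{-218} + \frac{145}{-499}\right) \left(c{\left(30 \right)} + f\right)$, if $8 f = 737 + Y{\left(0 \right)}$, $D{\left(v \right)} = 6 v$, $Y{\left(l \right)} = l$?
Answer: $\frac{364163347}{435128} \approx 836.91$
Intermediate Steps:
$f = \frac{737}{8}$ ($f = \frac{737 + 0}{8} = \frac{1}{8} \cdot 737 = \frac{737}{8} \approx 92.125$)
$c{\left(N \right)} = 24 N$ ($c{\left(N \right)} = 6 \left(0 + 4\right) N = 6 \cdot 4 N = 24 N$)
$\left(- \frac{288}{-218} + \frac{145}{-499}\right) \left(c{\left(30 \right)} + f\right) = \left(- \frac{288}{-218} + \frac{145}{-499}\right) \left(24 \cdot 30 + \frac{737}{8}\right) = \left(\left(-288\right) \left(- \frac{1}{218}\right) + 145 \left(- \frac{1}{499}\right)\right) \left(720 + \frac{737}{8}\right) = \left(\frac{144}{109} - \frac{145}{499}\right) \frac{6497}{8} = \frac{56051}{54391} \cdot \frac{6497}{8} = \frac{364163347}{435128}$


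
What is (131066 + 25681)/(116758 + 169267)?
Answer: 156747/286025 ≈ 0.54802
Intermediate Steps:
(131066 + 25681)/(116758 + 169267) = 156747/286025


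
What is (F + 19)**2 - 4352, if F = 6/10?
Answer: -99196/25 ≈ -3967.8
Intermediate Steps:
F = 3/5 (F = 6*(1/10) = 3/5 ≈ 0.60000)
(F + 19)**2 - 4352 = (3/5 + 19)**2 - 4352 = (98/5)**2 - 4352 = 9604/25 - 4352 = -99196/25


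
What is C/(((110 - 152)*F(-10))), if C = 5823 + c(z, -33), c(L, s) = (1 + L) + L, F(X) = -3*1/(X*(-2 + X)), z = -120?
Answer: 111680/21 ≈ 5318.1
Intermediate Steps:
F(X) = -3/(X*(-2 + X))
c(L, s) = 1 + 2*L
C = 5584 (C = 5823 + (1 + 2*(-120)) = 5823 + (1 - 240) = 5823 - 239 = 5584)
C/(((110 - 152)*F(-10))) = 5584/(((110 - 152)*(-3/(-10*(-2 - 10))))) = 5584/((-(-126)*(-1)/(10*(-12)))) = 5584/((-(-126)*(-1)*(-1)/(10*12))) = 5584/((-42*(-1/40))) = 5584/(21/20) = 5584*(20/21) = 111680/21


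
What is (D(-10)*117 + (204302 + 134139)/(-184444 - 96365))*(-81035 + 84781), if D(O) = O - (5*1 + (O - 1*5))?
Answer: -1267799986/280809 ≈ -4514.8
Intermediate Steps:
D(O) = 0 (D(O) = O - (5 + (O - 5)) = O - (5 + (-5 + O)) = O - O = 0)
(D(-10)*117 + (204302 + 134139)/(-184444 - 96365))*(-81035 + 84781) = (0*117 + (204302 + 134139)/(-184444 - 96365))*(-81035 + 84781) = (0 + 338441/(-280809))*3746 = (0 + 338441*(-1/280809))*3746 = (0 - 338441/280809)*3746 = -338441/280809*3746 = -1267799986/280809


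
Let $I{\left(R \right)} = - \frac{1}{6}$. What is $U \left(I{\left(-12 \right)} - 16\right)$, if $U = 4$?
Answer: $- \frac{194}{3} \approx -64.667$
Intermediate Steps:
$I{\left(R \right)} = - \frac{1}{6}$ ($I{\left(R \right)} = \left(-1\right) \frac{1}{6} = - \frac{1}{6}$)
$U \left(I{\left(-12 \right)} - 16\right) = 4 \left(- \frac{1}{6} - 16\right) = 4 \left(- \frac{97}{6}\right) = - \frac{194}{3}$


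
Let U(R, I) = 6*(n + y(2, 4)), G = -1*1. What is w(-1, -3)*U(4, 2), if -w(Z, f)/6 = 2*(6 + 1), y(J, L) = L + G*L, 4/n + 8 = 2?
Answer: 336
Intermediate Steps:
G = -1
n = -2/3 (n = 4/(-8 + 2) = 4/(-6) = 4*(-1/6) = -2/3 ≈ -0.66667)
y(J, L) = 0 (y(J, L) = L - L = 0)
U(R, I) = -4 (U(R, I) = 6*(-2/3 + 0) = 6*(-2/3) = -4)
w(Z, f) = -84 (w(Z, f) = -12*(6 + 1) = -12*7 = -6*14 = -84)
w(-1, -3)*U(4, 2) = -84*(-4) = 336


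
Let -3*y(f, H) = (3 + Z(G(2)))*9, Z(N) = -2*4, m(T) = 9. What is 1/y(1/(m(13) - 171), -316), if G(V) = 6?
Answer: 1/15 ≈ 0.066667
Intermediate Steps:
Z(N) = -8
y(f, H) = 15 (y(f, H) = -(3 - 8)*9/3 = -(-5)*9/3 = -⅓*(-45) = 15)
1/y(1/(m(13) - 171), -316) = 1/15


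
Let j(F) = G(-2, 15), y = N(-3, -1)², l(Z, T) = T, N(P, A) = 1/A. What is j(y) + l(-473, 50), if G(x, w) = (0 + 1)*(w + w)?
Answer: 80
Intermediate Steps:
G(x, w) = 2*w (G(x, w) = 1*(2*w) = 2*w)
y = 1 (y = (1/(-1))² = (-1)² = 1)
j(F) = 30 (j(F) = 2*15 = 30)
j(y) + l(-473, 50) = 30 + 50 = 80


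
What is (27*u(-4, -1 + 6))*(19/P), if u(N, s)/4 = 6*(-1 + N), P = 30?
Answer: -2052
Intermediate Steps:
u(N, s) = -24 + 24*N (u(N, s) = 4*(6*(-1 + N)) = 4*(-6 + 6*N) = -24 + 24*N)
(27*u(-4, -1 + 6))*(19/P) = (27*(-24 + 24*(-4)))*(19/30) = (27*(-24 - 96))*(19*(1/30)) = (27*(-120))*(19/30) = -3240*19/30 = -2052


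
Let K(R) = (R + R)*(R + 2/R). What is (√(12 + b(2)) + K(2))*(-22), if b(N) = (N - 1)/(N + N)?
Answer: -341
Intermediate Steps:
b(N) = (-1 + N)/(2*N) (b(N) = (-1 + N)/((2*N)) = (-1 + N)*(1/(2*N)) = (-1 + N)/(2*N))
K(R) = 2*R*(R + 2/R) (K(R) = (2*R)*(R + 2/R) = 2*R*(R + 2/R))
(√(12 + b(2)) + K(2))*(-22) = (√(12 + (½)*(-1 + 2)/2) + (4 + 2*2²))*(-22) = (√(12 + (½)*(½)*1) + (4 + 2*4))*(-22) = (√(12 + ¼) + (4 + 8))*(-22) = (√(49/4) + 12)*(-22) = (7/2 + 12)*(-22) = (31/2)*(-22) = -341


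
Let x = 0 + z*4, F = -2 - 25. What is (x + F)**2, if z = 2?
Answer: 361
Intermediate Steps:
F = -27
x = 8 (x = 0 + 2*4 = 0 + 8 = 8)
(x + F)**2 = (8 - 27)**2 = (-19)**2 = 361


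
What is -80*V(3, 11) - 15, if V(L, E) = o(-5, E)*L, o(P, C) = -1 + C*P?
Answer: 13425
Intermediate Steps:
V(L, E) = L*(-1 - 5*E) (V(L, E) = (-1 + E*(-5))*L = (-1 - 5*E)*L = L*(-1 - 5*E))
-80*V(3, 11) - 15 = -240*(-1 - 5*11) - 15 = -240*(-1 - 55) - 15 = -240*(-56) - 15 = -80*(-168) - 15 = 13440 - 15 = 13425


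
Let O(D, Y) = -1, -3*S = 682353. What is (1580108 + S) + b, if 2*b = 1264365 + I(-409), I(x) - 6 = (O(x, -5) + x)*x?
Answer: 4137375/2 ≈ 2.0687e+6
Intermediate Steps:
S = -227451 (S = -⅓*682353 = -227451)
I(x) = 6 + x*(-1 + x) (I(x) = 6 + (-1 + x)*x = 6 + x*(-1 + x))
b = 1432061/2 (b = (1264365 + (6 + (-409)² - 1*(-409)))/2 = (1264365 + (6 + 167281 + 409))/2 = (1264365 + 167696)/2 = (½)*1432061 = 1432061/2 ≈ 7.1603e+5)
(1580108 + S) + b = (1580108 - 227451) + 1432061/2 = 1352657 + 1432061/2 = 4137375/2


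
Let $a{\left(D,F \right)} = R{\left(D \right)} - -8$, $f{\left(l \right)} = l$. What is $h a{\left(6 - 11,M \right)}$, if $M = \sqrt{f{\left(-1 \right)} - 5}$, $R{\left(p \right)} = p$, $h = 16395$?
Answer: $49185$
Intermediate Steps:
$M = i \sqrt{6}$ ($M = \sqrt{-1 - 5} = \sqrt{-6} = i \sqrt{6} \approx 2.4495 i$)
$a{\left(D,F \right)} = 8 + D$ ($a{\left(D,F \right)} = D - -8 = D + 8 = 8 + D$)
$h a{\left(6 - 11,M \right)} = 16395 \left(8 + \left(6 - 11\right)\right) = 16395 \left(8 - 5\right) = 16395 \cdot 3 = 49185$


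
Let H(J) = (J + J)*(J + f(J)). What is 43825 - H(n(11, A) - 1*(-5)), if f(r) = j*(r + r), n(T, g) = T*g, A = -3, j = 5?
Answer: 26577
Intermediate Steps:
f(r) = 10*r (f(r) = 5*(r + r) = 5*(2*r) = 10*r)
H(J) = 22*J² (H(J) = (J + J)*(J + 10*J) = (2*J)*(11*J) = 22*J²)
43825 - H(n(11, A) - 1*(-5)) = 43825 - 22*(11*(-3) - 1*(-5))² = 43825 - 22*(-33 + 5)² = 43825 - 22*(-28)² = 43825 - 22*784 = 43825 - 1*17248 = 43825 - 17248 = 26577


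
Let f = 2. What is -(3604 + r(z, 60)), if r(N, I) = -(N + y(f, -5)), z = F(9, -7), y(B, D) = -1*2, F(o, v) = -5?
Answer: -3611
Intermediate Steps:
y(B, D) = -2
z = -5
r(N, I) = 2 - N (r(N, I) = -(N - 2) = -(-2 + N) = 2 - N)
-(3604 + r(z, 60)) = -(3604 + (2 - 1*(-5))) = -(3604 + (2 + 5)) = -(3604 + 7) = -1*3611 = -3611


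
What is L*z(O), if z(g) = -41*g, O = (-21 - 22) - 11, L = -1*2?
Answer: -4428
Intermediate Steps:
L = -2
O = -54 (O = -43 - 11 = -54)
L*z(O) = -(-82)*(-54) = -2*2214 = -4428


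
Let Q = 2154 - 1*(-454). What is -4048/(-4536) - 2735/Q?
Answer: -231097/1478736 ≈ -0.15628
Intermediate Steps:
Q = 2608 (Q = 2154 + 454 = 2608)
-4048/(-4536) - 2735/Q = -4048/(-4536) - 2735/2608 = -4048*(-1/4536) - 2735*1/2608 = 506/567 - 2735/2608 = -231097/1478736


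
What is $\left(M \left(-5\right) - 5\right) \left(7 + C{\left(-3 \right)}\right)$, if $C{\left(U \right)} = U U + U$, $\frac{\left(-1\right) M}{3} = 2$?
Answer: $325$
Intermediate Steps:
$M = -6$ ($M = \left(-3\right) 2 = -6$)
$C{\left(U \right)} = U + U^{2}$ ($C{\left(U \right)} = U^{2} + U = U + U^{2}$)
$\left(M \left(-5\right) - 5\right) \left(7 + C{\left(-3 \right)}\right) = \left(\left(-6\right) \left(-5\right) - 5\right) \left(7 - 3 \left(1 - 3\right)\right) = \left(30 - 5\right) \left(7 - -6\right) = 25 \left(7 + 6\right) = 25 \cdot 13 = 325$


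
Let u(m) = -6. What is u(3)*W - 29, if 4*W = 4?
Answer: -35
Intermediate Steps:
W = 1 (W = (¼)*4 = 1)
u(3)*W - 29 = -6*1 - 29 = -6 - 29 = -35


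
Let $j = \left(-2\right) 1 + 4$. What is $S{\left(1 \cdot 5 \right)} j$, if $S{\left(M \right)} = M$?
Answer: $10$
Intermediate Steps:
$j = 2$ ($j = -2 + 4 = 2$)
$S{\left(1 \cdot 5 \right)} j = 1 \cdot 5 \cdot 2 = 5 \cdot 2 = 10$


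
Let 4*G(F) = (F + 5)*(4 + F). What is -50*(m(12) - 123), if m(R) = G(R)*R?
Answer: -34650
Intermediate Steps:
G(F) = (4 + F)*(5 + F)/4 (G(F) = ((F + 5)*(4 + F))/4 = ((5 + F)*(4 + F))/4 = ((4 + F)*(5 + F))/4 = (4 + F)*(5 + F)/4)
m(R) = R*(5 + R²/4 + 9*R/4) (m(R) = (5 + R²/4 + 9*R/4)*R = R*(5 + R²/4 + 9*R/4))
-50*(m(12) - 123) = -50*((¼)*12*(20 + 12² + 9*12) - 123) = -50*((¼)*12*(20 + 144 + 108) - 123) = -50*((¼)*12*272 - 123) = -50*(816 - 123) = -50*693 = -34650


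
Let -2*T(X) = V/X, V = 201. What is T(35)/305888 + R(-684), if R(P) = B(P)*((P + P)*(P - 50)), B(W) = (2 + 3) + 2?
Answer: 150501447613239/21412160 ≈ 7.0288e+6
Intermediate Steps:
B(W) = 7 (B(W) = 5 + 2 = 7)
R(P) = 14*P*(-50 + P) (R(P) = 7*((P + P)*(P - 50)) = 7*((2*P)*(-50 + P)) = 7*(2*P*(-50 + P)) = 14*P*(-50 + P))
T(X) = -201/(2*X)
T(35)/305888 + R(-684) = -201/2/35/305888 + 14*(-684)*(-50 - 684) = -201/2*1/35*(1/305888) + 14*(-684)*(-734) = -201/70*1/305888 + 7028784 = -201/21412160 + 7028784 = 150501447613239/21412160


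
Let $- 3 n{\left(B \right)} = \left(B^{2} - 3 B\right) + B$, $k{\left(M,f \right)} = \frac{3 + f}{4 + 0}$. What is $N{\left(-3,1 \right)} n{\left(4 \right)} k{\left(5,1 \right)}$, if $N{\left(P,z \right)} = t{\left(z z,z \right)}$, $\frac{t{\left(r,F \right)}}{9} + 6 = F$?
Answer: $120$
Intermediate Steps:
$t{\left(r,F \right)} = -54 + 9 F$
$N{\left(P,z \right)} = -54 + 9 z$
$k{\left(M,f \right)} = \frac{3}{4} + \frac{f}{4}$ ($k{\left(M,f \right)} = \frac{3 + f}{4} = \left(3 + f\right) \frac{1}{4} = \frac{3}{4} + \frac{f}{4}$)
$n{\left(B \right)} = - \frac{B^{2}}{3} + \frac{2 B}{3}$ ($n{\left(B \right)} = - \frac{\left(B^{2} - 3 B\right) + B}{3} = - \frac{B^{2} - 2 B}{3} = - \frac{B^{2}}{3} + \frac{2 B}{3}$)
$N{\left(-3,1 \right)} n{\left(4 \right)} k{\left(5,1 \right)} = \left(-54 + 9 \cdot 1\right) \frac{1}{3} \cdot 4 \left(2 - 4\right) \left(\frac{3}{4} + \frac{1}{4} \cdot 1\right) = \left(-54 + 9\right) \frac{1}{3} \cdot 4 \left(2 - 4\right) \left(\frac{3}{4} + \frac{1}{4}\right) = - 45 \cdot \frac{1}{3} \cdot 4 \left(-2\right) 1 = \left(-45\right) \left(- \frac{8}{3}\right) 1 = 120 \cdot 1 = 120$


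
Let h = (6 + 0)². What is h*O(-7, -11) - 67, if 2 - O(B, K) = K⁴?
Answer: -527071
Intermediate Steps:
O(B, K) = 2 - K⁴
h = 36 (h = 6² = 36)
h*O(-7, -11) - 67 = 36*(2 - 1*(-11)⁴) - 67 = 36*(2 - 1*14641) - 67 = 36*(2 - 14641) - 67 = 36*(-14639) - 67 = -527004 - 67 = -527071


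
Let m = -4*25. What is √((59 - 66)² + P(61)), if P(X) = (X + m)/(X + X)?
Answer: √724558/122 ≈ 6.9771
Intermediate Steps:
m = -100
P(X) = (-100 + X)/(2*X) (P(X) = (X - 100)/(X + X) = (-100 + X)/((2*X)) = (-100 + X)*(1/(2*X)) = (-100 + X)/(2*X))
√((59 - 66)² + P(61)) = √((59 - 66)² + (½)*(-100 + 61)/61) = √((-7)² + (½)*(1/61)*(-39)) = √(49 - 39/122) = √(5939/122) = √724558/122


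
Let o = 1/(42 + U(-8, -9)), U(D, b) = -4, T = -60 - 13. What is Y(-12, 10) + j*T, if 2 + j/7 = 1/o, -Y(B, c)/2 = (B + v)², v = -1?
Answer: -18734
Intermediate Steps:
Y(B, c) = -2*(-1 + B)² (Y(B, c) = -2*(B - 1)² = -2*(-1 + B)²)
T = -73
o = 1/38 (o = 1/(42 - 4) = 1/38 ≈ 0.026316)
j = 252 (j = -14 + 7/(1/38) = -14 + 7*38 = -14 + 266 = 252)
Y(-12, 10) + j*T = -2*(-1 - 12)² + 252*(-73) = -2*(-13)² - 18396 = -2*169 - 18396 = -338 - 18396 = -18734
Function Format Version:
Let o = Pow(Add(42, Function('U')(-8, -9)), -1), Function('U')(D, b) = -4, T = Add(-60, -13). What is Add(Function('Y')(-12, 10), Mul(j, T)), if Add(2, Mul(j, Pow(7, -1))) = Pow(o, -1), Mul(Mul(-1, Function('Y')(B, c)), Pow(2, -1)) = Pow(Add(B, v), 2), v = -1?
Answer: -18734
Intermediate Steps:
Function('Y')(B, c) = Mul(-2, Pow(Add(-1, B), 2)) (Function('Y')(B, c) = Mul(-2, Pow(Add(B, -1), 2)) = Mul(-2, Pow(Add(-1, B), 2)))
T = -73
o = Rational(1, 38) (o = Pow(Add(42, -4), -1) = Pow(38, -1) = Rational(1, 38) ≈ 0.026316)
j = 252 (j = Add(-14, Mul(7, Pow(Rational(1, 38), -1))) = Add(-14, Mul(7, 38)) = Add(-14, 266) = 252)
Add(Function('Y')(-12, 10), Mul(j, T)) = Add(Mul(-2, Pow(Add(-1, -12), 2)), Mul(252, -73)) = Add(Mul(-2, Pow(-13, 2)), -18396) = Add(Mul(-2, 169), -18396) = Add(-338, -18396) = -18734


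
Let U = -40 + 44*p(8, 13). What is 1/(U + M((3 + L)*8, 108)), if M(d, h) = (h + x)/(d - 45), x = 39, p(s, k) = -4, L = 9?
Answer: -17/3623 ≈ -0.0046922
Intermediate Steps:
M(d, h) = (39 + h)/(-45 + d) (M(d, h) = (h + 39)/(d - 45) = (39 + h)/(-45 + d))
U = -216 (U = -40 + 44*(-4) = -40 - 176 = -216)
1/(U + M((3 + L)*8, 108)) = 1/(-216 + (39 + 108)/(-45 + (3 + 9)*8)) = 1/(-216 + 147/(-45 + 12*8)) = 1/(-216 + 147/(-45 + 96)) = 1/(-216 + 147/51) = 1/(-216 + (1/51)*147) = 1/(-216 + 49/17) = 1/(-3623/17) = -17/3623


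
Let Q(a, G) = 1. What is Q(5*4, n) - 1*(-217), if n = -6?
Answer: 218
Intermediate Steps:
Q(5*4, n) - 1*(-217) = 1 - 1*(-217) = 1 + 217 = 218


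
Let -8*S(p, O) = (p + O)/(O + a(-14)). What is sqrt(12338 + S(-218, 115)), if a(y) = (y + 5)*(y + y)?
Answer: sqrt(26588761714)/1468 ≈ 111.08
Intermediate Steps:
a(y) = 2*y*(5 + y) (a(y) = (5 + y)*(2*y) = 2*y*(5 + y))
S(p, O) = -(O + p)/(8*(252 + O)) (S(p, O) = -(p + O)/(8*(O + 2*(-14)*(5 - 14))) = -(O + p)/(8*(O + 2*(-14)*(-9))) = -(O + p)/(8*(O + 252)) = -(O + p)/(8*(252 + O)))
sqrt(12338 + S(-218, 115)) = sqrt(12338 + (-1*115 - 1*(-218))/(8*(252 + 115))) = sqrt(12338 + (1/8)*(-115 + 218)/367) = sqrt(12338 + (1/8)*(1/367)*103) = sqrt(12338 + 103/2936) = sqrt(36224471/2936) = sqrt(26588761714)/1468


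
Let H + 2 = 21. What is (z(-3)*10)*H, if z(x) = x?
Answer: -570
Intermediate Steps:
H = 19 (H = -2 + 21 = 19)
(z(-3)*10)*H = -3*10*19 = -30*19 = -570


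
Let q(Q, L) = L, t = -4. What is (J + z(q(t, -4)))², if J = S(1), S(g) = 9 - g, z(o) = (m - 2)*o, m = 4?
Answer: 0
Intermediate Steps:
z(o) = 2*o (z(o) = (4 - 2)*o = 2*o)
J = 8 (J = 9 - 1*1 = 9 - 1 = 8)
(J + z(q(t, -4)))² = (8 + 2*(-4))² = (8 - 8)² = 0² = 0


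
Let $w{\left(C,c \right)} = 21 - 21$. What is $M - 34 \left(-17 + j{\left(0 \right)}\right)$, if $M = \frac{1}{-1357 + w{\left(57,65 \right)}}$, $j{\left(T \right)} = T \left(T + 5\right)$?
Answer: $\frac{784345}{1357} \approx 578.0$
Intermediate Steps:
$w{\left(C,c \right)} = 0$
$j{\left(T \right)} = T \left(5 + T\right)$
$M = - \frac{1}{1357}$ ($M = \frac{1}{-1357 + 0} = \frac{1}{-1357} = - \frac{1}{1357} \approx -0.00073692$)
$M - 34 \left(-17 + j{\left(0 \right)}\right) = - \frac{1}{1357} - 34 \left(-17 + 0 \left(5 + 0\right)\right) = - \frac{1}{1357} - 34 \left(-17 + 0 \cdot 5\right) = - \frac{1}{1357} - 34 \left(-17 + 0\right) = - \frac{1}{1357} - -578 = - \frac{1}{1357} + 578 = \frac{784345}{1357}$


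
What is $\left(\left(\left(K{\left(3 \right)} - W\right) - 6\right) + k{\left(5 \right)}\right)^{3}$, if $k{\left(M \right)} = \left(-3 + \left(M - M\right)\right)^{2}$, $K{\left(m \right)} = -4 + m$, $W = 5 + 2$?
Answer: $-125$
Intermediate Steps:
$W = 7$
$k{\left(M \right)} = 9$ ($k{\left(M \right)} = \left(-3 + 0\right)^{2} = \left(-3\right)^{2} = 9$)
$\left(\left(\left(K{\left(3 \right)} - W\right) - 6\right) + k{\left(5 \right)}\right)^{3} = \left(\left(\left(\left(-4 + 3\right) - 7\right) - 6\right) + 9\right)^{3} = \left(\left(\left(-1 - 7\right) - 6\right) + 9\right)^{3} = \left(\left(-8 - 6\right) + 9\right)^{3} = \left(-14 + 9\right)^{3} = \left(-5\right)^{3} = -125$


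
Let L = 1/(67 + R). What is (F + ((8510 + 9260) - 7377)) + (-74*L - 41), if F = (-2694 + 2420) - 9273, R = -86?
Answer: 15369/19 ≈ 808.89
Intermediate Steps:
F = -9547 (F = -274 - 9273 = -9547)
L = -1/19 (L = 1/(67 - 86) = 1/(-19) = -1/19 ≈ -0.052632)
(F + ((8510 + 9260) - 7377)) + (-74*L - 41) = (-9547 + ((8510 + 9260) - 7377)) + (-74*(-1/19) - 41) = (-9547 + (17770 - 7377)) + (74/19 - 41) = (-9547 + 10393) - 705/19 = 846 - 705/19 = 15369/19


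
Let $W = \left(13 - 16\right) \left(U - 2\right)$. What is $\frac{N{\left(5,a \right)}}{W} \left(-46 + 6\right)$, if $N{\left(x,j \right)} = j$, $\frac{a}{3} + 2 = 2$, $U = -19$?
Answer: $0$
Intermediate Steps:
$a = 0$ ($a = -6 + 3 \cdot 2 = -6 + 6 = 0$)
$W = 63$ ($W = \left(13 - 16\right) \left(-19 - 2\right) = \left(-3\right) \left(-21\right) = 63$)
$\frac{N{\left(5,a \right)}}{W} \left(-46 + 6\right) = \frac{0}{63} \left(-46 + 6\right) = 0 \cdot \frac{1}{63} \left(-40\right) = 0 \left(-40\right) = 0$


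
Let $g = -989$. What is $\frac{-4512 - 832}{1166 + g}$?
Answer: $- \frac{5344}{177} \approx -30.192$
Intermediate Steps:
$\frac{-4512 - 832}{1166 + g} = \frac{-4512 - 832}{1166 - 989} = - \frac{5344}{177}$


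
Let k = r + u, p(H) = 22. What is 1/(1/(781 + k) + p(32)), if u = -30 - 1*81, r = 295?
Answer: 965/21231 ≈ 0.045452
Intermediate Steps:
u = -111 (u = -30 - 81 = -111)
k = 184 (k = 295 - 111 = 184)
1/(1/(781 + k) + p(32)) = 1/(1/(781 + 184) + 22) = 1/(1/965 + 22) = 1/(21231/965) = 965/21231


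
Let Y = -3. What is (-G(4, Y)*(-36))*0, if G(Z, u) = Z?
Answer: 0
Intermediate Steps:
(-G(4, Y)*(-36))*0 = (-1*4*(-36))*0 = -4*(-36)*0 = 144*0 = 0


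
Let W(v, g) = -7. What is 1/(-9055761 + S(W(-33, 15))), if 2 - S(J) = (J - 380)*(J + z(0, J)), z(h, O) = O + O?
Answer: -1/9063886 ≈ -1.1033e-7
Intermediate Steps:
z(h, O) = 2*O
S(J) = 2 - 3*J*(-380 + J) (S(J) = 2 - (J - 380)*(J + 2*J) = 2 - (-380 + J)*3*J = 2 - 3*J*(-380 + J))
1/(-9055761 + S(W(-33, 15))) = 1/(-9055761 + (2 - 3*(-7)**2 + 1140*(-7))) = 1/(-9055761 + (2 - 3*49 - 7980)) = 1/(-9055761 + (2 - 147 - 7980)) = 1/(-9055761 - 8125) = 1/(-9063886) = -1/9063886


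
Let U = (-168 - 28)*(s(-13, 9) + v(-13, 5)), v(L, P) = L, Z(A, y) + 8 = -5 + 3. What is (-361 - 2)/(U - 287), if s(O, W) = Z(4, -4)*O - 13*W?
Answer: 363/287 ≈ 1.2648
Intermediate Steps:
Z(A, y) = -10 (Z(A, y) = -8 + (-5 + 3) = -8 - 2 = -10)
s(O, W) = -13*W - 10*O (s(O, W) = -10*O - 13*W = -13*W - 10*O)
U = 0 (U = (-168 - 28)*((-13*9 - 10*(-13)) - 13) = -196*((-117 + 130) - 13) = -196*(13 - 13) = -196*0 = 0)
(-361 - 2)/(U - 287) = (-361 - 2)/(0 - 287) = -363/(-287) = -363*(-1/287) = 363/287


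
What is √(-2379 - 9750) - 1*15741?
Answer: -15741 + I*√12129 ≈ -15741.0 + 110.13*I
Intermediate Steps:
√(-2379 - 9750) - 1*15741 = √(-12129) - 15741 = I*√12129 - 15741 = -15741 + I*√12129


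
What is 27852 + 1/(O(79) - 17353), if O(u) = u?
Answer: 481115447/17274 ≈ 27852.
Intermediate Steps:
27852 + 1/(O(79) - 17353) = 27852 + 1/(79 - 17353) = 27852 + 1/(-17274) = 27852 - 1/17274 = 481115447/17274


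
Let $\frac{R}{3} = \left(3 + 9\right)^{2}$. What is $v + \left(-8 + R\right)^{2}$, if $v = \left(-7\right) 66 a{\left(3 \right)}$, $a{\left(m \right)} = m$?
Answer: $178390$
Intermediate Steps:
$R = 432$ ($R = 3 \left(3 + 9\right)^{2} = 3 \cdot 12^{2} = 3 \cdot 144 = 432$)
$v = -1386$ ($v = \left(-7\right) 66 \cdot 3 = \left(-462\right) 3 = -1386$)
$v + \left(-8 + R\right)^{2} = -1386 + \left(-8 + 432\right)^{2} = -1386 + 424^{2} = -1386 + 179776 = 178390$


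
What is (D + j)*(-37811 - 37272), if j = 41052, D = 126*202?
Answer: -4993319832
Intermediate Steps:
D = 25452
(D + j)*(-37811 - 37272) = (25452 + 41052)*(-37811 - 37272) = 66504*(-75083) = -4993319832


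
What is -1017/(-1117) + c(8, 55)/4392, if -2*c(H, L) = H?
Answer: 1115549/1226466 ≈ 0.90956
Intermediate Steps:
c(H, L) = -H/2
-1017/(-1117) + c(8, 55)/4392 = -1017/(-1117) - 1/2*8/4392 = -1017*(-1/1117) - 4*1/4392 = 1017/1117 - 1/1098 = 1115549/1226466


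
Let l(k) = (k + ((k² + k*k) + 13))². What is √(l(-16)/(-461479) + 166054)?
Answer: 3*√3929246269956335/461479 ≈ 407.50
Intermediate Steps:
l(k) = (13 + k + 2*k²)² (l(k) = (k + ((k² + k²) + 13))² = (k + (2*k² + 13))² = (k + (13 + 2*k²))² = (13 + k + 2*k²)²)
√(l(-16)/(-461479) + 166054) = √((13 - 16 + 2*(-16)²)²/(-461479) + 166054) = √((13 - 16 + 2*256)²*(-1/461479) + 166054) = √((13 - 16 + 512)²*(-1/461479) + 166054) = √(509²*(-1/461479) + 166054) = √(259081*(-1/461479) + 166054) = √(-259081/461479 + 166054) = √(76630174785/461479) = 3*√3929246269956335/461479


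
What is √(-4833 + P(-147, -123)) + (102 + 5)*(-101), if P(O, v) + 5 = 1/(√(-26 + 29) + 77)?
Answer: -10807 + I*√(169897892586 + 5926*√3)/5926 ≈ -10807.0 + 69.556*I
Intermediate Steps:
P(O, v) = -5 + 1/(77 + √3) (P(O, v) = -5 + 1/(√(-26 + 29) + 77) = -5 + 1/(√3 + 77) = -5 + 1/(77 + √3))
√(-4833 + P(-147, -123)) + (102 + 5)*(-101) = √(-4833 + (-29553/5926 - √3/5926)) + (102 + 5)*(-101) = √(-28669911/5926 - √3/5926) + 107*(-101) = √(-28669911/5926 - √3/5926) - 10807 = -10807 + √(-28669911/5926 - √3/5926)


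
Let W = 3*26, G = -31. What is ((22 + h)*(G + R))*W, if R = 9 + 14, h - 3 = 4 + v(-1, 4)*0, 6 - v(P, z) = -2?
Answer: -18096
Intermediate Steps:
W = 78
v(P, z) = 8 (v(P, z) = 6 - 1*(-2) = 6 + 2 = 8)
h = 7 (h = 3 + (4 + 8*0) = 3 + (4 + 0) = 3 + 4 = 7)
R = 23
((22 + h)*(G + R))*W = ((22 + 7)*(-31 + 23))*78 = (29*(-8))*78 = -232*78 = -18096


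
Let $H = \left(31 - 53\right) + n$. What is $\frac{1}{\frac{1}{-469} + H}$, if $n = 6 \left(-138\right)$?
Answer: $- \frac{469}{398651} \approx -0.0011765$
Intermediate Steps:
$n = -828$
$H = -850$ ($H = \left(31 - 53\right) - 828 = -22 - 828 = -850$)
$\frac{1}{\frac{1}{-469} + H} = \frac{1}{\frac{1}{-469} - 850} = \frac{1}{- \frac{1}{469} - 850} = \frac{1}{- \frac{398651}{469}} = - \frac{469}{398651}$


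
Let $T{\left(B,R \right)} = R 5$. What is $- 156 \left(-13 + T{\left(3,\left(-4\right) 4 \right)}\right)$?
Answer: $14508$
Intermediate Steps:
$T{\left(B,R \right)} = 5 R$
$- 156 \left(-13 + T{\left(3,\left(-4\right) 4 \right)}\right) = - 156 \left(-13 + 5 \left(\left(-4\right) 4\right)\right) = - 156 \left(-13 + 5 \left(-16\right)\right) = - 156 \left(-13 - 80\right) = \left(-156\right) \left(-93\right) = 14508$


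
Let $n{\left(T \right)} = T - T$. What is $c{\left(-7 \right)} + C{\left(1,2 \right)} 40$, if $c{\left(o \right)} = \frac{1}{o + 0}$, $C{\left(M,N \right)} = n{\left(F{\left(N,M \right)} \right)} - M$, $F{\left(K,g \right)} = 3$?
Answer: $- \frac{281}{7} \approx -40.143$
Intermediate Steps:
$n{\left(T \right)} = 0$
$C{\left(M,N \right)} = - M$ ($C{\left(M,N \right)} = 0 - M = - M$)
$c{\left(o \right)} = \frac{1}{o}$
$c{\left(-7 \right)} + C{\left(1,2 \right)} 40 = \frac{1}{-7} + \left(-1\right) 1 \cdot 40 = - \frac{1}{7} - 40 = - \frac{281}{7}$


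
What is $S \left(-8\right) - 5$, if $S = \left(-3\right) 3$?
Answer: $67$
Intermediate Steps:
$S = -9$
$S \left(-8\right) - 5 = \left(-9\right) \left(-8\right) - 5 = 72 - 5 = 67$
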